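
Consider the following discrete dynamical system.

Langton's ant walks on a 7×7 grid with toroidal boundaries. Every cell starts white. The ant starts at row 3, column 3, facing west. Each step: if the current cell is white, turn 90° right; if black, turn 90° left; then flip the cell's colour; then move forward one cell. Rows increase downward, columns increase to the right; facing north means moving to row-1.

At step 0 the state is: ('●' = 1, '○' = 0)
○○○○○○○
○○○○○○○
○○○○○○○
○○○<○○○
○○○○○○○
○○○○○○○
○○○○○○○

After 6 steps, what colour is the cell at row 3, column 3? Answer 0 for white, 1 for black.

0

0) ○○○○○○○
○○○○○○○
○○○○○○○
○○○<○○○
○○○○○○○
○○○○○○○
○○○○○○○
1) ○○○○○○○
○○○○○○○
○○○^○○○
○○○●○○○
○○○○○○○
○○○○○○○
○○○○○○○
2) ○○○○○○○
○○○○○○○
○○○●>○○
○○○●○○○
○○○○○○○
○○○○○○○
○○○○○○○
3) ○○○○○○○
○○○○○○○
○○○●●○○
○○○●v○○
○○○○○○○
○○○○○○○
○○○○○○○
4) ○○○○○○○
○○○○○○○
○○○●●○○
○○○<●○○
○○○○○○○
○○○○○○○
○○○○○○○
5) ○○○○○○○
○○○○○○○
○○○●●○○
○○○○●○○
○○○v○○○
○○○○○○○
○○○○○○○
6) ○○○○○○○
○○○○○○○
○○○●●○○
○○○○●○○
○○<●○○○
○○○○○○○
○○○○○○○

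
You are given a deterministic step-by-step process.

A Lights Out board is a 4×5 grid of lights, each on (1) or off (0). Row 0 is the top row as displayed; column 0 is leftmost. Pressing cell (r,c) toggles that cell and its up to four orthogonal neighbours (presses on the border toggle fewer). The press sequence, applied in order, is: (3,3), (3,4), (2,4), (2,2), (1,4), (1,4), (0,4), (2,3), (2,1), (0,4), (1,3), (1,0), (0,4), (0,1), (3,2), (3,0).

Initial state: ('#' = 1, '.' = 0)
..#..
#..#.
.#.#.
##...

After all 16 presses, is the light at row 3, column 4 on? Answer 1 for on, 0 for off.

1

step 0: ..#..
#..#.
.#.#.
##...
step 1: ..#..
#..#.
.#...
#####
step 2: ..#..
#..#.
.#..#
###..
step 3: ..#..
#..##
.#.#.
###.#
step 4: ..#..
#.###
..#..
##..#
step 5: ..#.#
#.#..
..#.#
##..#
step 6: ..#..
#.###
..#..
##..#
step 7: ..###
#.##.
..#..
##..#
step 8: ..###
#.#..
...##
##.##
step 9: ..###
###..
#####
#..##
step 10: ..#..
###.#
#####
#..##
step 11: ..##.
##.#.
###.#
#..##
step 12: #.##.
...#.
.##.#
#..##
step 13: #.#.#
...##
.##.#
#..##
step 14: .#..#
.#.##
.##.#
#..##
step 15: .#..#
.#.##
.#..#
###.#
step 16: .#..#
.#.##
##..#
..#.#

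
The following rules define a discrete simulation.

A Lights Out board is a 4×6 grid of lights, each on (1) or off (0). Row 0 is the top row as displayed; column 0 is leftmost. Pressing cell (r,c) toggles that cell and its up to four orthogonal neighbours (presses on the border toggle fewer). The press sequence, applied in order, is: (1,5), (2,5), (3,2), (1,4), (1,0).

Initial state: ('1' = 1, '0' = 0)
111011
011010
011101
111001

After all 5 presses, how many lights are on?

k=0  111011
011010
011101
111001
k=1  111010
011001
011100
111001
k=2  111010
011000
011111
111000
k=3  111010
011000
010111
100100
k=4  111000
011111
010101
100100
k=5  011000
101111
110101
100100

13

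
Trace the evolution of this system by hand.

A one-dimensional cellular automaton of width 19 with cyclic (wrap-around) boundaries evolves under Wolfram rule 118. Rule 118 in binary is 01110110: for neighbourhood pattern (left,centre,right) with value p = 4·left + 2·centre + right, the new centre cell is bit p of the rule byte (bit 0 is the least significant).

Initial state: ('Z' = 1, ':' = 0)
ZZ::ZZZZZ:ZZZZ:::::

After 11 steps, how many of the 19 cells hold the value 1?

11

t=0: ZZ::ZZZZZ:ZZZZ:::::
t=1: :ZZZ::::ZZ:::ZZ:::Z
t=2: Z::ZZ::Z:ZZ:Z:ZZ:ZZ
t=3: ZZZ:ZZZZZ:ZZZZ:ZZ::
t=4: ::ZZ::::ZZ:::ZZ:ZZZ
t=5: ZZ:ZZ::Z:ZZ:Z:ZZ::Z
t=6: :ZZ:ZZZZZ:ZZZZ:ZZZ:
t=7: Z:ZZ::::ZZ:::ZZ::ZZ
t=8: ZZ:ZZ::Z:ZZ:Z:ZZZ::
t=9: :ZZ:ZZZZZ:ZZZZ::ZZZ
t=10: Z:ZZ::::ZZ:::ZZZ::Z
t=11: ZZ:ZZ::Z:ZZ:Z::ZZZ:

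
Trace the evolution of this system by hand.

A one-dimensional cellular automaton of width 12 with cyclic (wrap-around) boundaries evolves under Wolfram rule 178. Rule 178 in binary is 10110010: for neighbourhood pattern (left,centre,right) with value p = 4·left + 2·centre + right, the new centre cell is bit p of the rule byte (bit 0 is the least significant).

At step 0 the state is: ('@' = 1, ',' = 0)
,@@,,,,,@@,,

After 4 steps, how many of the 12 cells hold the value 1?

7

step 0: ,@@,,,,,@@,,
step 1: @,,@,,,@,,@,
step 2: ,@@,@,@,@@,@
step 3: @,,@,@,@,,@,
step 4: ,@@,@,@,@@,@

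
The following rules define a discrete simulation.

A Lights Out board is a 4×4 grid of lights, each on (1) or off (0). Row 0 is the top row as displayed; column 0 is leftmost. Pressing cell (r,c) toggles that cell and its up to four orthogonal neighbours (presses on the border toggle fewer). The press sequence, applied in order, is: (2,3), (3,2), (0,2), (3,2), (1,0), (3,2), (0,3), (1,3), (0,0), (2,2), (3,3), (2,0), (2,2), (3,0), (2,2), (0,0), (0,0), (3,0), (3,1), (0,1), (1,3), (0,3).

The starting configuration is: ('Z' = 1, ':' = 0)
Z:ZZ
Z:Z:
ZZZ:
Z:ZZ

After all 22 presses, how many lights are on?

step 0: Z:ZZ
Z:Z:
ZZZ:
Z:ZZ
step 1: Z:ZZ
Z:ZZ
ZZ:Z
Z:Z:
step 2: Z:ZZ
Z:ZZ
ZZZZ
ZZ:Z
step 3: ZZ::
Z::Z
ZZZZ
ZZ:Z
step 4: ZZ::
Z::Z
ZZ:Z
Z:Z:
step 5: :Z::
:Z:Z
:Z:Z
Z:Z:
step 6: :Z::
:Z:Z
:ZZZ
ZZ:Z
step 7: :ZZZ
:Z::
:ZZZ
ZZ:Z
step 8: :ZZ:
:ZZZ
:ZZ:
ZZ:Z
step 9: Z:Z:
ZZZZ
:ZZ:
ZZ:Z
step 10: Z:Z:
ZZ:Z
:::Z
ZZZZ
step 11: Z:Z:
ZZ:Z
::::
ZZ::
step 12: Z:Z:
:Z:Z
ZZ::
:Z::
step 13: Z:Z:
:ZZZ
Z:ZZ
:ZZ:
step 14: Z:Z:
:ZZZ
::ZZ
Z:Z:
step 15: Z:Z:
:Z:Z
:Z::
Z:::
step 16: :ZZ:
ZZ:Z
:Z::
Z:::
step 17: Z:Z:
:Z:Z
:Z::
Z:::
step 18: Z:Z:
:Z:Z
ZZ::
:Z::
step 19: Z:Z:
:Z:Z
Z:::
Z:Z:
step 20: :Z::
:::Z
Z:::
Z:Z:
step 21: :Z:Z
::Z:
Z::Z
Z:Z:
step 22: :ZZ:
::ZZ
Z::Z
Z:Z:

8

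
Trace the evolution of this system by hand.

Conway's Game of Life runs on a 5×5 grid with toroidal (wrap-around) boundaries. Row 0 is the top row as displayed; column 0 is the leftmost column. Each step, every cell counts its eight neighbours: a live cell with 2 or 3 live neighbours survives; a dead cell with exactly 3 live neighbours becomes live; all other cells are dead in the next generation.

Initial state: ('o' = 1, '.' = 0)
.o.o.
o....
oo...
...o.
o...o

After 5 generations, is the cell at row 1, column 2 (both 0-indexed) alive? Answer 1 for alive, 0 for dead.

1

[0] .o.o.
o....
oo...
...o.
o...o
[1] .o...
o.o.o
oo..o
.o...
o.ooo
[2] .....
..ooo
..ooo
.....
o.ooo
[3] oo...
..o.o
..o.o
oo...
...oo
[4] ooo..
..o.o
..o.o
ooo..
..o.o
[5] o.o.o
..o.o
..o.o
o.o.o
....o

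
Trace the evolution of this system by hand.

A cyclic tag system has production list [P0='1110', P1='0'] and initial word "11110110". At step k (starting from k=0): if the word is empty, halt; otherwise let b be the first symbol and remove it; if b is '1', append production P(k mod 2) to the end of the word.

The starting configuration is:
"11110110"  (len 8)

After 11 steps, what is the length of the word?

21

step 0: "11110110"  (len 8)
step 1: "11101101110"  (len 11)
step 2: "11011011100"  (len 11)
step 3: "10110111001110"  (len 14)
step 4: "01101110011100"  (len 14)
step 5: "1101110011100"  (len 13)
step 6: "1011100111000"  (len 13)
step 7: "0111001110001110"  (len 16)
step 8: "111001110001110"  (len 15)
step 9: "110011100011101110"  (len 18)
step 10: "100111000111011100"  (len 18)
step 11: "001110001110111001110"  (len 21)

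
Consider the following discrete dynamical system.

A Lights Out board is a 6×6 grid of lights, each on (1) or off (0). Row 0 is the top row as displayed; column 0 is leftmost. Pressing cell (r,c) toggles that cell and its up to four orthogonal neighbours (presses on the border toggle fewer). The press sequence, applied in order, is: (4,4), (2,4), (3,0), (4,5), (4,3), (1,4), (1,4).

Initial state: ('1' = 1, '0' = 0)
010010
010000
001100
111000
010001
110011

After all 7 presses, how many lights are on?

19

[0] 010010
010000
001100
111000
010001
110011
[1] 010010
010000
001100
111010
010110
110001
[2] 010010
010010
001011
111000
010110
110001
[3] 010010
010010
101011
001000
110110
110001
[4] 010010
010010
101011
001001
110101
110000
[5] 010010
010010
101011
001101
111011
110100
[6] 010000
010101
101001
001101
111011
110100
[7] 010010
010010
101011
001101
111011
110100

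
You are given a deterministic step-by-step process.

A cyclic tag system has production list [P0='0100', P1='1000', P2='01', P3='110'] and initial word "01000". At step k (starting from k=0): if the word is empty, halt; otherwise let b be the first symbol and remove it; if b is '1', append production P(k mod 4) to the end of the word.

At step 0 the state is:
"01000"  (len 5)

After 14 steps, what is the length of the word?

t=0: "01000"  (len 5)
t=1: "1000"  (len 4)
t=2: "0001000"  (len 7)
t=3: "001000"  (len 6)
t=4: "01000"  (len 5)
t=5: "1000"  (len 4)
t=6: "0001000"  (len 7)
t=7: "001000"  (len 6)
t=8: "01000"  (len 5)
t=9: "1000"  (len 4)
t=10: "0001000"  (len 7)
t=11: "001000"  (len 6)
t=12: "01000"  (len 5)
t=13: "1000"  (len 4)
t=14: "0001000"  (len 7)

7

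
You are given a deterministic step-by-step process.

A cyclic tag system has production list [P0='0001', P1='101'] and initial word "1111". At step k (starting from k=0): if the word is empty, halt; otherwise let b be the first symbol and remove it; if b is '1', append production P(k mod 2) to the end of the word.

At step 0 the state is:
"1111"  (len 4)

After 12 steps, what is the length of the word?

t=0: "1111"  (len 4)
t=1: "1110001"  (len 7)
t=2: "110001101"  (len 9)
t=3: "100011010001"  (len 12)
t=4: "00011010001101"  (len 14)
t=5: "0011010001101"  (len 13)
t=6: "011010001101"  (len 12)
t=7: "11010001101"  (len 11)
t=8: "1010001101101"  (len 13)
t=9: "0100011011010001"  (len 16)
t=10: "100011011010001"  (len 15)
t=11: "000110110100010001"  (len 18)
t=12: "00110110100010001"  (len 17)

17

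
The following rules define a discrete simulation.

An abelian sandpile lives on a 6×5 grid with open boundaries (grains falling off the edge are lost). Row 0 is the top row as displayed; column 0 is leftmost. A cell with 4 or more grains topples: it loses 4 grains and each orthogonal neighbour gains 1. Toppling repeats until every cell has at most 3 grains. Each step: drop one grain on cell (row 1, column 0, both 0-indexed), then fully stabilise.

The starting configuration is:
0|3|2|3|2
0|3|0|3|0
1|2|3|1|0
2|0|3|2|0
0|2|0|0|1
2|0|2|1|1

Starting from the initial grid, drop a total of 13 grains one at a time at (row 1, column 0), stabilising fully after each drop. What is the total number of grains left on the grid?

44

0) 0|3|2|3|2
0|3|0|3|0
1|2|3|1|0
2|0|3|2|0
0|2|0|0|1
2|0|2|1|1
1) 0|3|2|3|2
1|3|0|3|0
1|2|3|1|0
2|0|3|2|0
0|2|0|0|1
2|0|2|1|1
2) 0|3|2|3|2
2|3|0|3|0
1|2|3|1|0
2|0|3|2|0
0|2|0|0|1
2|0|2|1|1
3) 0|3|2|3|2
3|3|0|3|0
1|2|3|1|0
2|0|3|2|0
0|2|0|0|1
2|0|2|1|1
4) 2|0|3|3|2
1|1|1|3|0
2|3|3|1|0
2|0|3|2|0
0|2|0|0|1
2|0|2|1|1
5) 2|0|3|3|2
2|1|1|3|0
2|3|3|1|0
2|0|3|2|0
0|2|0|0|1
2|0|2|1|1
6) 2|0|3|3|2
3|1|1|3|0
2|3|3|1|0
2|0|3|2|0
0|2|0|0|1
2|0|2|1|1
7) 3|0|3|3|2
0|2|1|3|0
3|3|3|1|0
2|0|3|2|0
0|2|0|0|1
2|0|2|1|1
8) 3|0|3|3|2
1|2|1|3|0
3|3|3|1|0
2|0|3|2|0
0|2|0|0|1
2|0|2|1|1
9) 3|0|3|3|2
2|2|1|3|0
3|3|3|1|0
2|0|3|2|0
0|2|0|0|1
2|0|2|1|1
10) 3|0|3|3|2
3|2|1|3|0
3|3|3|1|0
2|0|3|2|0
0|2|0|0|1
2|0|2|1|1
11) 0|2|3|3|2
3|0|3|3|0
1|2|1|2|0
3|2|0|3|0
0|2|1|0|1
2|0|2|1|1
12) 1|2|3|3|2
0|1|3|3|0
2|2|1|2|0
3|2|0|3|0
0|2|1|0|1
2|0|2|1|1
13) 1|2|3|3|2
1|1|3|3|0
2|2|1|2|0
3|2|0|3|0
0|2|1|0|1
2|0|2|1|1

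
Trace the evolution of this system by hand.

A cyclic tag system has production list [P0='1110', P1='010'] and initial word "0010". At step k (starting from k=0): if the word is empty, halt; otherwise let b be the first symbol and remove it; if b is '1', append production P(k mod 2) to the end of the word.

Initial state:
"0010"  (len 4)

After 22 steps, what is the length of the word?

31

step 0: "0010"  (len 4)
step 1: "010"  (len 3)
step 2: "10"  (len 2)
step 3: "01110"  (len 5)
step 4: "1110"  (len 4)
step 5: "1101110"  (len 7)
step 6: "101110010"  (len 9)
step 7: "011100101110"  (len 12)
step 8: "11100101110"  (len 11)
step 9: "11001011101110"  (len 14)
step 10: "1001011101110010"  (len 16)
step 11: "0010111011100101110"  (len 19)
step 12: "010111011100101110"  (len 18)
step 13: "10111011100101110"  (len 17)
step 14: "0111011100101110010"  (len 19)
step 15: "111011100101110010"  (len 18)
step 16: "11011100101110010010"  (len 20)
step 17: "10111001011100100101110"  (len 23)
step 18: "0111001011100100101110010"  (len 25)
step 19: "111001011100100101110010"  (len 24)
step 20: "11001011100100101110010010"  (len 26)
step 21: "10010111001001011100100101110"  (len 29)
step 22: "0010111001001011100100101110010"  (len 31)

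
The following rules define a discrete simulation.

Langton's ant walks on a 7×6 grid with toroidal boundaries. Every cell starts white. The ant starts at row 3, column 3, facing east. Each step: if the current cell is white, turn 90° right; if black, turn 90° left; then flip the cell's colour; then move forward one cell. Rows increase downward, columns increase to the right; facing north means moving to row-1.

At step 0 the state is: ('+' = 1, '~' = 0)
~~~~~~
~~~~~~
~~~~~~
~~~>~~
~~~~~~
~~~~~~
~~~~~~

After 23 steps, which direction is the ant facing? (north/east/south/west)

south

gen 0: ~~~~~~
~~~~~~
~~~~~~
~~~>~~
~~~~~~
~~~~~~
~~~~~~
gen 1: ~~~~~~
~~~~~~
~~~~~~
~~~+~~
~~~v~~
~~~~~~
~~~~~~
gen 2: ~~~~~~
~~~~~~
~~~~~~
~~~+~~
~~<+~~
~~~~~~
~~~~~~
gen 3: ~~~~~~
~~~~~~
~~~~~~
~~^+~~
~~++~~
~~~~~~
~~~~~~
gen 4: ~~~~~~
~~~~~~
~~~~~~
~~+>~~
~~++~~
~~~~~~
~~~~~~
gen 5: ~~~~~~
~~~~~~
~~~^~~
~~+~~~
~~++~~
~~~~~~
~~~~~~
gen 6: ~~~~~~
~~~~~~
~~~+>~
~~+~~~
~~++~~
~~~~~~
~~~~~~
gen 7: ~~~~~~
~~~~~~
~~~++~
~~+~v~
~~++~~
~~~~~~
~~~~~~
gen 8: ~~~~~~
~~~~~~
~~~++~
~~+<+~
~~++~~
~~~~~~
~~~~~~
gen 9: ~~~~~~
~~~~~~
~~~^+~
~~+++~
~~++~~
~~~~~~
~~~~~~
gen 10: ~~~~~~
~~~~~~
~~<~+~
~~+++~
~~++~~
~~~~~~
~~~~~~
gen 11: ~~~~~~
~~^~~~
~~+~+~
~~+++~
~~++~~
~~~~~~
~~~~~~
gen 12: ~~~~~~
~~+>~~
~~+~+~
~~+++~
~~++~~
~~~~~~
~~~~~~
gen 13: ~~~~~~
~~++~~
~~+v+~
~~+++~
~~++~~
~~~~~~
~~~~~~
gen 14: ~~~~~~
~~++~~
~~<++~
~~+++~
~~++~~
~~~~~~
~~~~~~
gen 15: ~~~~~~
~~++~~
~~~++~
~~v++~
~~++~~
~~~~~~
~~~~~~
gen 16: ~~~~~~
~~++~~
~~~++~
~~~>+~
~~++~~
~~~~~~
~~~~~~
gen 17: ~~~~~~
~~++~~
~~~^+~
~~~~+~
~~++~~
~~~~~~
~~~~~~
gen 18: ~~~~~~
~~++~~
~~<~+~
~~~~+~
~~++~~
~~~~~~
~~~~~~
gen 19: ~~~~~~
~~^+~~
~~+~+~
~~~~+~
~~++~~
~~~~~~
~~~~~~
gen 20: ~~~~~~
~<~+~~
~~+~+~
~~~~+~
~~++~~
~~~~~~
~~~~~~
gen 21: ~^~~~~
~+~+~~
~~+~+~
~~~~+~
~~++~~
~~~~~~
~~~~~~
gen 22: ~+>~~~
~+~+~~
~~+~+~
~~~~+~
~~++~~
~~~~~~
~~~~~~
gen 23: ~++~~~
~+v+~~
~~+~+~
~~~~+~
~~++~~
~~~~~~
~~~~~~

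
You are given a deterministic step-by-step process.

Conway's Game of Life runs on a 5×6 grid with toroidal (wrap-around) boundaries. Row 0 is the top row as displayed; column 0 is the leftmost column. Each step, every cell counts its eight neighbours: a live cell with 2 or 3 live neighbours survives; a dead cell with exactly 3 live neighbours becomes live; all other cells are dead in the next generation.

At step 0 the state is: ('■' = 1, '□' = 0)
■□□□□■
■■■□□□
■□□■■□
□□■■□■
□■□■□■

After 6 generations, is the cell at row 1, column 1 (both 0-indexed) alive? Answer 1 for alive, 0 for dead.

[0] ■□□□□■
■■■□□□
■□□■■□
□□■■□■
□■□■□■
[1] □□□□■■
□□■■■□
■□□□■□
□■□□□■
□■□■□■
[2] ■□□□□■
□□□□□□
■■■□■□
□■■□□■
□□■□□■
[3] ■□□□□■
□□□□□□
■□■■□■
□□□□■■
□□■□■■
[4] ■□□□■■
□■□□■□
■□□■□■
□■■□□□
□□□■□□
[5] ■□□■■■
□■□■□□
■□□■■■
■■■■■□
■■■■■■
[6] □□□□□□
□■□□□□
□□□□□□
□□□□□□
□□□□□□

1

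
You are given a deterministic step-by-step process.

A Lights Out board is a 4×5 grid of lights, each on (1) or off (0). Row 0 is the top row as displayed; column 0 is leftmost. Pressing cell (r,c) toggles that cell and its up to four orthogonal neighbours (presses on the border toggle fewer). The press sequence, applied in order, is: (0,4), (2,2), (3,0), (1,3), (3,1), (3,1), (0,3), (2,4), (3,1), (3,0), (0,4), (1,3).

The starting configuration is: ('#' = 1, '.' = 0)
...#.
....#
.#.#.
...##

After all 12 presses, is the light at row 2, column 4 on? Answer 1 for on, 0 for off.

1

t=0: ...#.
....#
.#.#.
...##
t=1: ....#
.....
.#.#.
...##
t=2: ....#
..#..
..#..
..###
t=3: ....#
..#..
#.#..
#####
t=4: ...##
...##
#.##.
#####
t=5: ...##
...##
####.
...##
t=6: ...##
...##
#.##.
#####
t=7: ..#..
....#
#.##.
#####
t=8: ..#..
.....
#.#.#
####.
t=9: ..#..
.....
###.#
...#.
t=10: ..#..
.....
.##.#
##.#.
t=11: ..###
....#
.##.#
##.#.
t=12: ..#.#
..##.
.####
##.#.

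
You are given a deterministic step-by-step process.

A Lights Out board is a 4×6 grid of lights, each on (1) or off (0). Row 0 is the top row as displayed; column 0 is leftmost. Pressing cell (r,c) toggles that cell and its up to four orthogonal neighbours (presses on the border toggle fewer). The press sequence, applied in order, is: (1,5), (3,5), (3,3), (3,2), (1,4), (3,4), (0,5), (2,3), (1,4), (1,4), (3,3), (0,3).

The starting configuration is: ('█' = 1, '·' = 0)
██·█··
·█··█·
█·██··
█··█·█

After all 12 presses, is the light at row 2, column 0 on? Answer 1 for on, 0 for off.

gen 0: ██·█··
·█··█·
█·██··
█··█·█
gen 1: ██·█·█
·█···█
█·██·█
█··█·█
gen 2: ██·█·█
·█···█
█·██··
█··██·
gen 3: ██·█·█
·█···█
█·█···
█·█···
gen 4: ██·█·█
·█···█
█·····
██·█··
gen 5: ██·███
·█·██·
█···█·
██·█··
gen 6: ██·███
·█·██·
█·····
██··██
gen 7: ██·█··
·█·███
█·····
██··██
gen 8: ██·█··
·█··██
█·███·
██·███
gen 9: ██·██·
·█·█··
█·██··
██·███
gen 10: ██·█··
·█··██
█·███·
██·███
gen 11: ██·█··
·█··██
█·█·█·
███··█
gen 12: ███·█·
·█·███
█·█·█·
███··█

1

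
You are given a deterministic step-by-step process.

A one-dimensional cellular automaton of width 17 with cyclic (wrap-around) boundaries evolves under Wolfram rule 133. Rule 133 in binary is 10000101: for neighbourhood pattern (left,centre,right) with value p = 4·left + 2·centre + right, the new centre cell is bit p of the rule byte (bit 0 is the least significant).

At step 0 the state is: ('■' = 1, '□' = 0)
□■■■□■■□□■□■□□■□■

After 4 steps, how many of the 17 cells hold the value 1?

5

k=0  □■■■□■■□□■□■□□■□■
k=1  □□■□□□□□□■□■□□■□■
k=2  □□■□■■■■□■□■□□■□■
k=3  □□■□□■■□□■□■□□■□■
k=4  □□■□□□□□□■□■□□■□■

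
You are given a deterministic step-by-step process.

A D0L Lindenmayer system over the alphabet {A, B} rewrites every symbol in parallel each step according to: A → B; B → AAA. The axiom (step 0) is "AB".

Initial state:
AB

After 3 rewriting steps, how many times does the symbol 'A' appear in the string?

[0] AB
[1] BAAA
[2] AAABBB
[3] BBBAAAAAAAAA

9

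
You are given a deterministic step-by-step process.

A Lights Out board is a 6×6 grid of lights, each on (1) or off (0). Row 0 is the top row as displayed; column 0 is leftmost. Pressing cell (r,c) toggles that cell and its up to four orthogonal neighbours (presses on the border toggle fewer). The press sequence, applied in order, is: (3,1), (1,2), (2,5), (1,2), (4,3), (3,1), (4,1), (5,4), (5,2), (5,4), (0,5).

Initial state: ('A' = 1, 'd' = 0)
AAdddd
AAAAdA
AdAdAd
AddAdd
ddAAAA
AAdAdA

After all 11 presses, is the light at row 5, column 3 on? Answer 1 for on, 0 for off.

1

k=0  AAdddd
AAAAdA
AdAdAd
AddAdd
ddAAAA
AAdAdA
k=1  AAdddd
AAAAdA
AAAdAd
dAAAdd
dAAAAA
AAdAdA
k=2  AAAddd
AddddA
AAddAd
dAAAdd
dAAAAA
AAdAdA
k=3  AAAddd
Addddd
AAdddA
dAAAdA
dAAAAA
AAdAdA
k=4  AAdddd
AAAAdd
AAAddA
dAAAdA
dAAAAA
AAdAdA
k=5  AAdddd
AAAAdd
AAAddA
dAAddA
dAdddA
AAdddA
k=6  AAdddd
AAAAdd
AdAddA
AddddA
dddddA
AAdddA
k=7  AAdddd
AAAAdd
AdAddA
AAdddA
AAAddA
AddddA
k=8  AAdddd
AAAAdd
AdAddA
AAdddA
AAAdAA
AddAAd
k=9  AAdddd
AAAAdd
AdAddA
AAdddA
AAddAA
AAAdAd
k=10  AAdddd
AAAAdd
AdAddA
AAdddA
AAdddA
AAAAdA
k=11  AAddAA
AAAAdA
AdAddA
AAdddA
AAdddA
AAAAdA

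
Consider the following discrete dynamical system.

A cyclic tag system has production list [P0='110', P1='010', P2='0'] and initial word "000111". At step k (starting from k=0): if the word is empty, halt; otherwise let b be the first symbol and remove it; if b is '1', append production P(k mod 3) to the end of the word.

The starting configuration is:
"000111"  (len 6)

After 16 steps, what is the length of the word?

step 0: "000111"  (len 6)
step 1: "00111"  (len 5)
step 2: "0111"  (len 4)
step 3: "111"  (len 3)
step 4: "11110"  (len 5)
step 5: "1110010"  (len 7)
step 6: "1100100"  (len 7)
step 7: "100100110"  (len 9)
step 8: "00100110010"  (len 11)
step 9: "0100110010"  (len 10)
step 10: "100110010"  (len 9)
step 11: "00110010010"  (len 11)
step 12: "0110010010"  (len 10)
step 13: "110010010"  (len 9)
step 14: "10010010010"  (len 11)
step 15: "00100100100"  (len 11)
step 16: "0100100100"  (len 10)

10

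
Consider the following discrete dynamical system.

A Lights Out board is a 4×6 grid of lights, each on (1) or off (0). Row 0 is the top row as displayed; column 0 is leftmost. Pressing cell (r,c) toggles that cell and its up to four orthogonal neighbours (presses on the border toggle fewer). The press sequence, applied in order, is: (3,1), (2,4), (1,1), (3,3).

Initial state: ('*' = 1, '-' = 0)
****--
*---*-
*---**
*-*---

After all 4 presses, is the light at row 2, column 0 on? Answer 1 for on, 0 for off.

step 0: ****--
*---*-
*---**
*-*---
step 1: ****--
*---*-
**--**
-*----
step 2: ****--
*-----
**-*--
-*--*-
step 3: *-**--
-**---
*--*--
-*--*-
step 4: *-**--
-**---
*-----
-***--

1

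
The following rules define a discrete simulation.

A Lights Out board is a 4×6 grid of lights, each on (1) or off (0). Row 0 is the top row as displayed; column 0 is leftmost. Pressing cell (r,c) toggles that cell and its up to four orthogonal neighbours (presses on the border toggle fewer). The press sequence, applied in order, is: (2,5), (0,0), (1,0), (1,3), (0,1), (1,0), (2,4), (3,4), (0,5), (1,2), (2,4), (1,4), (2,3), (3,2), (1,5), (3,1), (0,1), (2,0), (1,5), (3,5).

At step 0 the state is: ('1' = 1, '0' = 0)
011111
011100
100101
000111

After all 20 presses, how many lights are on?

9

t=0: 011111
011100
100101
000111
t=1: 011111
011101
100110
000110
t=2: 101111
111101
100110
000110
t=3: 001111
001101
000110
000110
t=4: 001011
000011
000010
000110
t=5: 110011
010011
000010
000110
t=6: 010011
100011
100010
000110
t=7: 010011
100001
100101
000100
t=8: 010011
100001
100111
000011
t=9: 010000
100000
100111
000011
t=10: 011000
111100
101111
000011
t=11: 011000
111110
101000
000001
t=12: 011010
111001
101010
000001
t=13: 011010
111101
100100
000101
t=14: 011010
111101
101100
011001
t=15: 011011
111110
101101
011001
t=16: 011011
111110
111101
100001
t=17: 100011
101110
111101
100001
t=18: 100011
001110
001101
000001
t=19: 100010
001101
001100
000001
t=20: 100010
001101
001101
000010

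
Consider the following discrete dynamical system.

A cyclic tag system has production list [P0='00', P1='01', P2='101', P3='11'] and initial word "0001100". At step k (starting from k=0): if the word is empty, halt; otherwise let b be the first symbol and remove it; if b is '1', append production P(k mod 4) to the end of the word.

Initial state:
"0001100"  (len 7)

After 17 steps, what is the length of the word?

6

k=0  "0001100"  (len 7)
k=1  "001100"  (len 6)
k=2  "01100"  (len 5)
k=3  "1100"  (len 4)
k=4  "10011"  (len 5)
k=5  "001100"  (len 6)
k=6  "01100"  (len 5)
k=7  "1100"  (len 4)
k=8  "10011"  (len 5)
k=9  "001100"  (len 6)
k=10  "01100"  (len 5)
k=11  "1100"  (len 4)
k=12  "10011"  (len 5)
k=13  "001100"  (len 6)
k=14  "01100"  (len 5)
k=15  "1100"  (len 4)
k=16  "10011"  (len 5)
k=17  "001100"  (len 6)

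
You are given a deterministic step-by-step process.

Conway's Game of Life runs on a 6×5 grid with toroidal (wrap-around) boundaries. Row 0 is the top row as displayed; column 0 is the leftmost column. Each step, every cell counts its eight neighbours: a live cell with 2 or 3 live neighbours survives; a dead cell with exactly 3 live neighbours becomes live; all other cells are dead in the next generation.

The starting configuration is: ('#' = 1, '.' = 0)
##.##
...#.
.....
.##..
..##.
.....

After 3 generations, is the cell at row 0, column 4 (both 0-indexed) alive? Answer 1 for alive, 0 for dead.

0) ##.##
...#.
.....
.##..
..##.
.....
1) #.###
#.##.
..#..
.###.
.###.
##...
2) .....
#....
....#
.....
...##
.....
3) .....
.....
.....
...##
.....
.....

0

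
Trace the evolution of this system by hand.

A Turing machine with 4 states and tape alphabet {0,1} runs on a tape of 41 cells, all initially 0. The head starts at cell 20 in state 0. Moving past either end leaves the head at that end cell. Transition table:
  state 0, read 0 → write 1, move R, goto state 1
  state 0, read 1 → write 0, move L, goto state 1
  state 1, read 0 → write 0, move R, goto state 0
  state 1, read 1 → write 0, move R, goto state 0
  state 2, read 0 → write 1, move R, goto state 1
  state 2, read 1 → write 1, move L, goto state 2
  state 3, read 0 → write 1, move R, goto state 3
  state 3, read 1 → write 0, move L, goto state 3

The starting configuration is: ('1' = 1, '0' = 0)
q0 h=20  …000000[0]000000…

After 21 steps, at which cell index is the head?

0) q0 h=20  …000000[0]000000…
1) q1 h=21  …000001[0]000000…
2) q0 h=22  …000010[0]000000…
3) q1 h=23  …000101[0]000000…
4) q0 h=24  …001010[0]000000…
5) q1 h=25  …010101[0]000000…
6) q0 h=26  …101010[0]000000…
7) q1 h=27  …010101[0]000000…
8) q0 h=28  …101010[0]000000…
9) q1 h=29  …010101[0]000000…
10) q0 h=30  …101010[0]000000…
11) q1 h=31  …010101[0]000000…
12) q0 h=32  …101010[0]000000…
13) q1 h=33  …010101[0]000000…
14) q0 h=34  …101010[0]000000|
15) q1 h=35  …010101[0]00000|
16) q0 h=36  …101010[0]0000|
17) q1 h=37  …010101[0]000|
18) q0 h=38  …101010[0]00|
19) q1 h=39  …010101[0]0|
20) q0 h=40  …101010[0]|
21) q1 h=40  …101010[1]|

40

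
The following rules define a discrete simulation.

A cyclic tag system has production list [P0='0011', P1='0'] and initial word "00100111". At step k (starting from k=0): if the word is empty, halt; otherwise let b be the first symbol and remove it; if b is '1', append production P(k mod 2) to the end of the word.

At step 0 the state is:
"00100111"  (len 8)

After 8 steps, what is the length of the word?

gen 0: "00100111"  (len 8)
gen 1: "0100111"  (len 7)
gen 2: "100111"  (len 6)
gen 3: "001110011"  (len 9)
gen 4: "01110011"  (len 8)
gen 5: "1110011"  (len 7)
gen 6: "1100110"  (len 7)
gen 7: "1001100011"  (len 10)
gen 8: "0011000110"  (len 10)

10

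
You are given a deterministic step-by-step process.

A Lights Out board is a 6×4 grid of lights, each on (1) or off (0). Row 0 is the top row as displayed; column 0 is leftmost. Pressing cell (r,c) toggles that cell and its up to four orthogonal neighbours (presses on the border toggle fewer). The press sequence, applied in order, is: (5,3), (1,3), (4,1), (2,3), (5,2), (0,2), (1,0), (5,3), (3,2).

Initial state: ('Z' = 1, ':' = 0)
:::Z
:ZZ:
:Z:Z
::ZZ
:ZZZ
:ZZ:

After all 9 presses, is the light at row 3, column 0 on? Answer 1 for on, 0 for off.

0

gen 0: :::Z
:ZZ:
:Z:Z
::ZZ
:ZZZ
:ZZ:
gen 1: :::Z
:ZZ:
:Z:Z
::ZZ
:ZZ:
:Z:Z
gen 2: ::::
:Z:Z
:Z::
::ZZ
:ZZ:
:Z:Z
gen 3: ::::
:Z:Z
:Z::
:ZZZ
Z:::
:::Z
gen 4: ::::
:Z::
:ZZZ
:ZZ:
Z:::
:::Z
gen 5: ::::
:Z::
:ZZZ
:ZZ:
Z:Z:
:ZZ:
gen 6: :ZZZ
:ZZ:
:ZZZ
:ZZ:
Z:Z:
:ZZ:
gen 7: ZZZZ
Z:Z:
ZZZZ
:ZZ:
Z:Z:
:ZZ:
gen 8: ZZZZ
Z:Z:
ZZZZ
:ZZ:
Z:ZZ
:Z:Z
gen 9: ZZZZ
Z:Z:
ZZ:Z
:::Z
Z::Z
:Z:Z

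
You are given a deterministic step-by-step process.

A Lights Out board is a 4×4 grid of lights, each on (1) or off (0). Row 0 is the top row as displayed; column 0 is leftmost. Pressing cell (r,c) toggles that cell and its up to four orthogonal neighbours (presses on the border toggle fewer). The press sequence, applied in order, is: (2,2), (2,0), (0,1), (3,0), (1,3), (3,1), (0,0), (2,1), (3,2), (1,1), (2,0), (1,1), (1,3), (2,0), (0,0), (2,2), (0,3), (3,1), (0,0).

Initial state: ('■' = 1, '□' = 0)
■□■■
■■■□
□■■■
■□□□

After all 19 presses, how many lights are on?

0) ■□■■
■■■□
□■■■
■□□□
1) ■□■■
■■□□
□□□□
■□■□
2) ■□■■
□■□□
■■□□
□□■□
3) □■□■
□□□□
■■□□
□□■□
4) □■□■
□□□□
□■□□
■■■□
5) □■□□
□□■■
□■□■
■■■□
6) □■□□
□□■■
□□□■
□□□□
7) ■□□□
■□■■
□□□■
□□□□
8) ■□□□
■■■■
■■■■
□■□□
9) ■□□□
■■■■
■■□■
□□■■
10) ■■□□
□□□■
■□□■
□□■■
11) ■■□□
■□□■
□■□■
■□■■
12) ■□□□
□■■■
□□□■
■□■■
13) ■□□■
□■□□
□□□□
■□■■
14) ■□□■
■■□□
■■□□
□□■■
15) □■□■
□■□□
■■□□
□□■■
16) □■□■
□■■□
■□■■
□□□■
17) □■■□
□■■■
■□■■
□□□■
18) □■■□
□■■■
■■■■
■■■■
19) ■□■□
■■■■
■■■■
■■■■

14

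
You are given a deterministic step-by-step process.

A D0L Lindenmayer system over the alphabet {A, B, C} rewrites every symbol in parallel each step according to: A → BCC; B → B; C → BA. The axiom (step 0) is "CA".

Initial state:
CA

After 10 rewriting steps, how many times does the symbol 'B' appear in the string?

t=0: CA
t=1: BABCC
t=2: BBCCBBABA
t=3: BBBABABBBCCBBCC
t=4: BBBBCCBBCCBBBBABABBBABA
t=5: BBBBBABABBBABABBBBBCCBBCCBBBBCCBBCC
t=6: BBBBBBCCBBCCBBBBCCBBCCBBBBBBABABBBABABBBBBABABBBABA
t=7: BBBBBBBABABBBABABBBBBABABBBABABBBBBBBCCBBCCBBBBCCBBCCBBBBBBCCBBCCBBBBCCBBCC
t=8: BBBBBBBBCCBBCCBBBBCCBBCCBBBBBBCCBBCCBBBBCCBBCCBBBBBBBBABABBBABABBBBBABABBBABABBBBBBBABABBBABABBBBBABABBBABA
t=9: BBBBBBBBBABABBBABABBBBBABABBBABABBBBBBBABABBBABABBBBBABABB…CCBBBBCCBBCCBBBBBBBBCCBBCCBBBBCCBBCCBBBBBBCCBBCCBBBBCCBBCC  (len 155)
t=10: BBBBBBBBBBCCBBCCBBBBCCBBCCBBBBBBCCBBCCBBBBCCBBCCBBBBBBBBCC…BBBBBABABBBABABBBBBABABBBABABBBBBBBABABBBABABBBBBABABBBABA  (len 219)

155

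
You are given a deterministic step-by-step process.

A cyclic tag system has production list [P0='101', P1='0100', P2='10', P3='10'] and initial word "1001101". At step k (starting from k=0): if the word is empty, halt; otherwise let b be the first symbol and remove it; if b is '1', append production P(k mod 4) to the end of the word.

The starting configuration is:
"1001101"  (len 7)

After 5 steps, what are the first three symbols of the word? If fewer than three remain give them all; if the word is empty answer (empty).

t=0: "1001101"  (len 7)
t=1: "001101101"  (len 9)
t=2: "01101101"  (len 8)
t=3: "1101101"  (len 7)
t=4: "10110110"  (len 8)
t=5: "0110110101"  (len 10)

011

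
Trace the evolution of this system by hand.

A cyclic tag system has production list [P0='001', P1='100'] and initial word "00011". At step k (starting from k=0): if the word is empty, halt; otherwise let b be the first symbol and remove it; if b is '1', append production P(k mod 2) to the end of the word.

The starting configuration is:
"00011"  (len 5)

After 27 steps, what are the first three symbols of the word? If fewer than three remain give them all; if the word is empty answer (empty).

011

step 0: "00011"  (len 5)
step 1: "0011"  (len 4)
step 2: "011"  (len 3)
step 3: "11"  (len 2)
step 4: "1100"  (len 4)
step 5: "100001"  (len 6)
step 6: "00001100"  (len 8)
step 7: "0001100"  (len 7)
step 8: "001100"  (len 6)
step 9: "01100"  (len 5)
step 10: "1100"  (len 4)
step 11: "100001"  (len 6)
step 12: "00001100"  (len 8)
step 13: "0001100"  (len 7)
step 14: "001100"  (len 6)
step 15: "01100"  (len 5)
step 16: "1100"  (len 4)
step 17: "100001"  (len 6)
step 18: "00001100"  (len 8)
step 19: "0001100"  (len 7)
step 20: "001100"  (len 6)
step 21: "01100"  (len 5)
step 22: "1100"  (len 4)
step 23: "100001"  (len 6)
step 24: "00001100"  (len 8)
step 25: "0001100"  (len 7)
step 26: "001100"  (len 6)
step 27: "01100"  (len 5)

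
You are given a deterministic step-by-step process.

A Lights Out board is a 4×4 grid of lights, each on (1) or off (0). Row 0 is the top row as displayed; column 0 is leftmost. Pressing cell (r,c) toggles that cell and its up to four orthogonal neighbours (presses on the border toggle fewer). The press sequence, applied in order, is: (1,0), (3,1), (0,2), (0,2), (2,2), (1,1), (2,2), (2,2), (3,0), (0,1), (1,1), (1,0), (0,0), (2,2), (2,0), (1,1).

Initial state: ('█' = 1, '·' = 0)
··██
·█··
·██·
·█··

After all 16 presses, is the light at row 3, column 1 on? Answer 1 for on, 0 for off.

1

step 0: ··██
·█··
·██·
·█··
step 1: █·██
█···
███·
·█··
step 2: █·██
█···
█·█·
█·█·
step 3: ██··
█·█·
█·█·
█·█·
step 4: █·██
█···
█·█·
█·█·
step 5: █·██
█·█·
██·█
█···
step 6: ████
·█··
█··█
█···
step 7: ████
·██·
███·
█·█·
step 8: ████
·█··
█··█
█···
step 9: ████
·█··
···█
·█··
step 10: ···█
····
···█
·█··
step 11: ·█·█
███·
·█·█
·█··
step 12: ██·█
··█·
██·█
·█··
step 13: ···█
█·█·
██·█
·█··
step 14: ···█
█···
█·█·
·██·
step 15: ···█
····
·██·
███·
step 16: ·█·█
███·
··█·
███·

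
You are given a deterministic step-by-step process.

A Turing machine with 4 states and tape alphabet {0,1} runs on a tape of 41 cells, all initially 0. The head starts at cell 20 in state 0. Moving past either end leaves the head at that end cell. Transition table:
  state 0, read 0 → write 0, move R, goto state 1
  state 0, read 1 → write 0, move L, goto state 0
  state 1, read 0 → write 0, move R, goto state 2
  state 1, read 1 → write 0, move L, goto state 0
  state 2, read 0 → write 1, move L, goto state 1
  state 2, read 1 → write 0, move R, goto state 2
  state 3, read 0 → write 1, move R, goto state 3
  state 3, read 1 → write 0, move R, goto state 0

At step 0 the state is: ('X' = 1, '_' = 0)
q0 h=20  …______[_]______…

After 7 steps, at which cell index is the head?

step 0: q0 h=20  …______[_]______…
step 1: q1 h=21  …______[_]______…
step 2: q2 h=22  …______[_]______…
step 3: q1 h=21  …______[_]X_____…
step 4: q2 h=22  …______[X]______…
step 5: q2 h=23  …______[_]______…
step 6: q1 h=22  …______[_]X_____…
step 7: q2 h=23  …______[X]______…

23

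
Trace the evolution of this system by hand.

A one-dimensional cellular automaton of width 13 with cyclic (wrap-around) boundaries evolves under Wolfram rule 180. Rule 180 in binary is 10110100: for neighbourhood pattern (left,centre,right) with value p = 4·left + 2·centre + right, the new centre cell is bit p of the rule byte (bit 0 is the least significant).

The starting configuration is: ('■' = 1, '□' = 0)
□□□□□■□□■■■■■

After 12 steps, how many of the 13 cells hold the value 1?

6

k=0  □□□□□■□□■■■■■
k=1  ■□□□□■■□□■■■□
k=2  ■■□□□□□■□□■□■
k=3  ■□■□□□□■■□■■□
k=4  ■■■■□□□□□■□□■
k=5  ■■■□■□□□□■■□□
k=6  □■□■■■□□□□□■□
k=7  □■■□■□■□□□□■■
k=8  ■□□■■■■■□□□□□
k=9  ■■□□■■■□■□□□□
k=10  □□■□□■□■■■□□□
k=11  □□■■□■■□■□■□□
k=12  □□□□■□□■■■■■□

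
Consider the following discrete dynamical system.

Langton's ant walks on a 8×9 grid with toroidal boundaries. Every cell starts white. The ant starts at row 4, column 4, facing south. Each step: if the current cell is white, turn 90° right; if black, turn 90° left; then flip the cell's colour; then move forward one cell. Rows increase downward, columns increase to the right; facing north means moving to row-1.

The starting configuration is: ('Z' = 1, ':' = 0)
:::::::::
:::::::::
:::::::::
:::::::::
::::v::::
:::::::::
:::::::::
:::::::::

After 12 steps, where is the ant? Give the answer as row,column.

k=0  :::::::::
:::::::::
:::::::::
:::::::::
::::v::::
:::::::::
:::::::::
:::::::::
k=1  :::::::::
:::::::::
:::::::::
:::::::::
:::<Z::::
:::::::::
:::::::::
:::::::::
k=2  :::::::::
:::::::::
:::::::::
:::^:::::
:::ZZ::::
:::::::::
:::::::::
:::::::::
k=3  :::::::::
:::::::::
:::::::::
:::Z>::::
:::ZZ::::
:::::::::
:::::::::
:::::::::
k=4  :::::::::
:::::::::
:::::::::
:::ZZ::::
:::Zv::::
:::::::::
:::::::::
:::::::::
k=5  :::::::::
:::::::::
:::::::::
:::ZZ::::
:::Z:>:::
:::::::::
:::::::::
:::::::::
k=6  :::::::::
:::::::::
:::::::::
:::ZZ::::
:::Z:Z:::
:::::v:::
:::::::::
:::::::::
k=7  :::::::::
:::::::::
:::::::::
:::ZZ::::
:::Z:Z:::
::::<Z:::
:::::::::
:::::::::
k=8  :::::::::
:::::::::
:::::::::
:::ZZ::::
:::Z^Z:::
::::ZZ:::
:::::::::
:::::::::
k=9  :::::::::
:::::::::
:::::::::
:::ZZ::::
:::ZZ>:::
::::ZZ:::
:::::::::
:::::::::
k=10  :::::::::
:::::::::
:::::::::
:::ZZ^:::
:::ZZ::::
::::ZZ:::
:::::::::
:::::::::
k=11  :::::::::
:::::::::
:::::::::
:::ZZZ>::
:::ZZ::::
::::ZZ:::
:::::::::
:::::::::
k=12  :::::::::
:::::::::
:::::::::
:::ZZZZ::
:::ZZ:v::
::::ZZ:::
:::::::::
:::::::::

4,6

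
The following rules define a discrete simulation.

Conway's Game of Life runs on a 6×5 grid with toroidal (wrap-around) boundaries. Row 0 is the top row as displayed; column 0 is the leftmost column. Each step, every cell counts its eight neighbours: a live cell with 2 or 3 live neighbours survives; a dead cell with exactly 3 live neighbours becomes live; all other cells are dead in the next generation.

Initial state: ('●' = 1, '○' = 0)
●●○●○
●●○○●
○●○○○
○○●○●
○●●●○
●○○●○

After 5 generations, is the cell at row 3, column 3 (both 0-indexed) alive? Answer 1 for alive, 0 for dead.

gen 0: ●●○●○
●●○○●
○●○○○
○○●○●
○●●●○
●○○●○
gen 1: ○○○●○
○○○○●
○●●●●
●○○○○
●●○○○
●○○●○
gen 2: ○○○●○
●○○○●
○●●●●
○○○●○
●●○○○
●●●○○
gen 3: ○○●●○
●●○○○
○●●○○
○○○●○
●○○○●
●○●○●
gen 4: ○○●●○
●○○●○
●●●○○
●●●●●
●●○○○
●○●○○
gen 5: ○○●●○
●○○●○
○○○○○
○○○●○
○○○○○
●○●●●

1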